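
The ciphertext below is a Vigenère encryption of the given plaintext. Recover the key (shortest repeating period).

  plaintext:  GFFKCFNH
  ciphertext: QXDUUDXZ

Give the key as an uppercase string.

  i= 0: Q-G = 10 → K
  i= 1: X-F = 18 → S
  i= 2: D-F = 24 → Y
  i= 3: U-K = 10 → K
  i= 4: U-C = 18 → S
  i= 5: D-F = 24 → Y
  i= 6: X-N = 10 → K
  i= 7: Z-H = 18 → S
  shifts repeat with period 3: KSY

KSY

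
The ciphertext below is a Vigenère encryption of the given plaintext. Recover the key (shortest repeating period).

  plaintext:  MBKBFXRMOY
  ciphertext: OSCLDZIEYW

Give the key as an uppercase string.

CRSKY

  i= 0: O-M =  2 → C
  i= 1: S-B = 17 → R
  i= 2: C-K = 18 → S
  i= 3: L-B = 10 → K
  i= 4: D-F = 24 → Y
  i= 5: Z-X =  2 → C
  i= 6: I-R = 17 → R
  i= 7: E-M = 18 → S
  i= 8: Y-O = 10 → K
  i= 9: W-Y = 24 → Y
  shifts repeat with period 5: CRSKY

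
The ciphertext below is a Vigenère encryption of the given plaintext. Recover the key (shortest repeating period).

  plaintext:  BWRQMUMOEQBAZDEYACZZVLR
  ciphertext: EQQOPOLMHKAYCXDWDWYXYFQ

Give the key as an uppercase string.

  i= 0: E-B =  3 → D
  i= 1: Q-W = 20 → U
  i= 2: Q-R = 25 → Z
  i= 3: O-Q = 24 → Y
  i= 4: P-M =  3 → D
  i= 5: O-U = 20 → U
  i= 6: L-M = 25 → Z
  i= 7: M-O = 24 → Y
  i= 8: H-E =  3 → D
  i= 9: K-Q = 20 → U
  i=10: A-B = 25 → Z
  i=11: Y-A = 24 → Y
  i=12: C-Z =  3 → D
  i=13: X-D = 20 → U
  i=14: D-E = 25 → Z
  i=15: W-Y = 24 → Y
  i=16: D-A =  3 → D
  i=17: W-C = 20 → U
  i=18: Y-Z = 25 → Z
  i=19: X-Z = 24 → Y
  i=20: Y-V =  3 → D
  i=21: F-L = 20 → U
  i=22: Q-R = 25 → Z
  shifts repeat with period 4: DUZY

DUZY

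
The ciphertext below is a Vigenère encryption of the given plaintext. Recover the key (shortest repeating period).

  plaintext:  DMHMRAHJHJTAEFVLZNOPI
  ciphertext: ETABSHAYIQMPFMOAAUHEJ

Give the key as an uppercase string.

BHTP

  i= 0: E-D =  1 → B
  i= 1: T-M =  7 → H
  i= 2: A-H = 19 → T
  i= 3: B-M = 15 → P
  i= 4: S-R =  1 → B
  i= 5: H-A =  7 → H
  i= 6: A-H = 19 → T
  i= 7: Y-J = 15 → P
  i= 8: I-H =  1 → B
  i= 9: Q-J =  7 → H
  i=10: M-T = 19 → T
  i=11: P-A = 15 → P
  i=12: F-E =  1 → B
  i=13: M-F =  7 → H
  i=14: O-V = 19 → T
  i=15: A-L = 15 → P
  i=16: A-Z =  1 → B
  i=17: U-N =  7 → H
  i=18: H-O = 19 → T
  i=19: E-P = 15 → P
  i=20: J-I =  1 → B
  shifts repeat with period 4: BHTP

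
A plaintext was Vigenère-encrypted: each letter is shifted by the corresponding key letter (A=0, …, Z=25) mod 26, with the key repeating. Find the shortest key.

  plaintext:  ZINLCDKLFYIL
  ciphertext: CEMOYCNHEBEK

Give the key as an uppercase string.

  i= 0: C-Z =  3 → D
  i= 1: E-I = 22 → W
  i= 2: M-N = 25 → Z
  i= 3: O-L =  3 → D
  i= 4: Y-C = 22 → W
  i= 5: C-D = 25 → Z
  i= 6: N-K =  3 → D
  i= 7: H-L = 22 → W
  i= 8: E-F = 25 → Z
  i= 9: B-Y =  3 → D
  i=10: E-I = 22 → W
  i=11: K-L = 25 → Z
  shifts repeat with period 3: DWZ

DWZ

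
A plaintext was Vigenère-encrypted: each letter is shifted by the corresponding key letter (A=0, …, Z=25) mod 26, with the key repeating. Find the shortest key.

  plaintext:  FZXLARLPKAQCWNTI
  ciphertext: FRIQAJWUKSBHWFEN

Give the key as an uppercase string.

  i= 0: F-F =  0 → A
  i= 1: R-Z = 18 → S
  i= 2: I-X = 11 → L
  i= 3: Q-L =  5 → F
  i= 4: A-A =  0 → A
  i= 5: J-R = 18 → S
  i= 6: W-L = 11 → L
  i= 7: U-P =  5 → F
  i= 8: K-K =  0 → A
  i= 9: S-A = 18 → S
  i=10: B-Q = 11 → L
  i=11: H-C =  5 → F
  i=12: W-W =  0 → A
  i=13: F-N = 18 → S
  i=14: E-T = 11 → L
  i=15: N-I =  5 → F
  shifts repeat with period 4: ASLF

ASLF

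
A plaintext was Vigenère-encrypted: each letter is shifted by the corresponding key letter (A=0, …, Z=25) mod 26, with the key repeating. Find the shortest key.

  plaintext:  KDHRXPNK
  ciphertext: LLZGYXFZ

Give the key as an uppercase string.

BISP

  i= 0: L-K =  1 → B
  i= 1: L-D =  8 → I
  i= 2: Z-H = 18 → S
  i= 3: G-R = 15 → P
  i= 4: Y-X =  1 → B
  i= 5: X-P =  8 → I
  i= 6: F-N = 18 → S
  i= 7: Z-K = 15 → P
  shifts repeat with period 4: BISP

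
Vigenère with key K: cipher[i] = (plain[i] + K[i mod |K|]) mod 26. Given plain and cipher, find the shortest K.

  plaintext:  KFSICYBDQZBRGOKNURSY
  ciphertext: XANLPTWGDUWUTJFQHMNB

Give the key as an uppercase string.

  i= 0: X-K = 13 → N
  i= 1: A-F = 21 → V
  i= 2: N-S = 21 → V
  i= 3: L-I =  3 → D
  i= 4: P-C = 13 → N
  i= 5: T-Y = 21 → V
  i= 6: W-B = 21 → V
  i= 7: G-D =  3 → D
  i= 8: D-Q = 13 → N
  i= 9: U-Z = 21 → V
  i=10: W-B = 21 → V
  i=11: U-R =  3 → D
  i=12: T-G = 13 → N
  i=13: J-O = 21 → V
  i=14: F-K = 21 → V
  i=15: Q-N =  3 → D
  i=16: H-U = 13 → N
  i=17: M-R = 21 → V
  i=18: N-S = 21 → V
  i=19: B-Y =  3 → D
  shifts repeat with period 4: NVVD

NVVD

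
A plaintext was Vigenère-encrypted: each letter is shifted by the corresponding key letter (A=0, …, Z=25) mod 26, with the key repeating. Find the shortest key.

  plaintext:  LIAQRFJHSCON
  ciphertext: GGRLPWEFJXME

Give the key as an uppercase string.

VYR

  i= 0: G-L = 21 → V
  i= 1: G-I = 24 → Y
  i= 2: R-A = 17 → R
  i= 3: L-Q = 21 → V
  i= 4: P-R = 24 → Y
  i= 5: W-F = 17 → R
  i= 6: E-J = 21 → V
  i= 7: F-H = 24 → Y
  i= 8: J-S = 17 → R
  i= 9: X-C = 21 → V
  i=10: M-O = 24 → Y
  i=11: E-N = 17 → R
  shifts repeat with period 3: VYR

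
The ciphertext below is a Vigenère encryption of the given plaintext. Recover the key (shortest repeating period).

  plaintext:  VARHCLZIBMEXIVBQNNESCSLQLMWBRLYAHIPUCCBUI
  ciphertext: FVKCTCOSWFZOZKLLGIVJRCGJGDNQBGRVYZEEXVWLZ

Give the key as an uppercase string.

  i= 0: F-V = 10 → K
  i= 1: V-A = 21 → V
  i= 2: K-R = 19 → T
  i= 3: C-H = 21 → V
  i= 4: T-C = 17 → R
  i= 5: C-L = 17 → R
  i= 6: O-Z = 15 → P
  i= 7: S-I = 10 → K
  i= 8: W-B = 21 → V
  i= 9: F-M = 19 → T
  i=10: Z-E = 21 → V
  i=11: O-X = 17 → R
  i=12: Z-I = 17 → R
  i=13: K-V = 15 → P
  i=14: L-B = 10 → K
  i=15: L-Q = 21 → V
  i=16: G-N = 19 → T
  i=17: I-N = 21 → V
  i=18: V-E = 17 → R
  i=19: J-S = 17 → R
  i=20: R-C = 15 → P
  i=21: C-S = 10 → K
  i=22: G-L = 21 → V
  i=23: J-Q = 19 → T
  i=24: G-L = 21 → V
  i=25: D-M = 17 → R
  i=26: N-W = 17 → R
  i=27: Q-B = 15 → P
  i=28: B-R = 10 → K
  i=29: G-L = 21 → V
  i=30: R-Y = 19 → T
  i=31: V-A = 21 → V
  i=32: Y-H = 17 → R
  i=33: Z-I = 17 → R
  i=34: E-P = 15 → P
  i=35: E-U = 10 → K
  i=36: X-C = 21 → V
  i=37: V-C = 19 → T
  i=38: W-B = 21 → V
  i=39: L-U = 17 → R
  i=40: Z-I = 17 → R
  shifts repeat with period 7: KVTVRRP

KVTVRRP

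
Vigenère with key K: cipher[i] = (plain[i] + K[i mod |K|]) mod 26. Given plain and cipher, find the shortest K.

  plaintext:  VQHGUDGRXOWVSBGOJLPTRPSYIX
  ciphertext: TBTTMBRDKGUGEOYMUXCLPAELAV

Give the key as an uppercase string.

  i= 0: T-V = 24 → Y
  i= 1: B-Q = 11 → L
  i= 2: T-H = 12 → M
  i= 3: T-G = 13 → N
  i= 4: M-U = 18 → S
  i= 5: B-D = 24 → Y
  i= 6: R-G = 11 → L
  i= 7: D-R = 12 → M
  i= 8: K-X = 13 → N
  i= 9: G-O = 18 → S
  i=10: U-W = 24 → Y
  i=11: G-V = 11 → L
  i=12: E-S = 12 → M
  i=13: O-B = 13 → N
  i=14: Y-G = 18 → S
  i=15: M-O = 24 → Y
  i=16: U-J = 11 → L
  i=17: X-L = 12 → M
  i=18: C-P = 13 → N
  i=19: L-T = 18 → S
  i=20: P-R = 24 → Y
  i=21: A-P = 11 → L
  i=22: E-S = 12 → M
  i=23: L-Y = 13 → N
  i=24: A-I = 18 → S
  i=25: V-X = 24 → Y
  shifts repeat with period 5: YLMNS

YLMNS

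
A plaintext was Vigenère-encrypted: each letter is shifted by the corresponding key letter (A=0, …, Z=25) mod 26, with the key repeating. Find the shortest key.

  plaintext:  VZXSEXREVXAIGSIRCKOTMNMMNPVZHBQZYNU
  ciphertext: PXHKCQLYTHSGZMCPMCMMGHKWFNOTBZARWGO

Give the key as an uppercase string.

UYKSYTU

  i= 0: P-V = 20 → U
  i= 1: X-Z = 24 → Y
  i= 2: H-X = 10 → K
  i= 3: K-S = 18 → S
  i= 4: C-E = 24 → Y
  i= 5: Q-X = 19 → T
  i= 6: L-R = 20 → U
  i= 7: Y-E = 20 → U
  i= 8: T-V = 24 → Y
  i= 9: H-X = 10 → K
  i=10: S-A = 18 → S
  i=11: G-I = 24 → Y
  i=12: Z-G = 19 → T
  i=13: M-S = 20 → U
  i=14: C-I = 20 → U
  i=15: P-R = 24 → Y
  i=16: M-C = 10 → K
  i=17: C-K = 18 → S
  i=18: M-O = 24 → Y
  i=19: M-T = 19 → T
  i=20: G-M = 20 → U
  i=21: H-N = 20 → U
  i=22: K-M = 24 → Y
  i=23: W-M = 10 → K
  i=24: F-N = 18 → S
  i=25: N-P = 24 → Y
  i=26: O-V = 19 → T
  i=27: T-Z = 20 → U
  i=28: B-H = 20 → U
  i=29: Z-B = 24 → Y
  i=30: A-Q = 10 → K
  i=31: R-Z = 18 → S
  i=32: W-Y = 24 → Y
  i=33: G-N = 19 → T
  i=34: O-U = 20 → U
  shifts repeat with period 7: UYKSYTU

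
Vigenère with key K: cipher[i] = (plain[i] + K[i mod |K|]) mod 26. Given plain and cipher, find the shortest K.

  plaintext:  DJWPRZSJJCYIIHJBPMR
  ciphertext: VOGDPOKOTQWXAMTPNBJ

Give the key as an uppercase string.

SFKOYP

  i= 0: V-D = 18 → S
  i= 1: O-J =  5 → F
  i= 2: G-W = 10 → K
  i= 3: D-P = 14 → O
  i= 4: P-R = 24 → Y
  i= 5: O-Z = 15 → P
  i= 6: K-S = 18 → S
  i= 7: O-J =  5 → F
  i= 8: T-J = 10 → K
  i= 9: Q-C = 14 → O
  i=10: W-Y = 24 → Y
  i=11: X-I = 15 → P
  i=12: A-I = 18 → S
  i=13: M-H =  5 → F
  i=14: T-J = 10 → K
  i=15: P-B = 14 → O
  i=16: N-P = 24 → Y
  i=17: B-M = 15 → P
  i=18: J-R = 18 → S
  shifts repeat with period 6: SFKOYP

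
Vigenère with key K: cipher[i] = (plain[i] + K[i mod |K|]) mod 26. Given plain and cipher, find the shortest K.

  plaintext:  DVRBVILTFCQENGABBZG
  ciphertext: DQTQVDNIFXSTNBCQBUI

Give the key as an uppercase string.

  i= 0: D-D =  0 → A
  i= 1: Q-V = 21 → V
  i= 2: T-R =  2 → C
  i= 3: Q-B = 15 → P
  i= 4: V-V =  0 → A
  i= 5: D-I = 21 → V
  i= 6: N-L =  2 → C
  i= 7: I-T = 15 → P
  i= 8: F-F =  0 → A
  i= 9: X-C = 21 → V
  i=10: S-Q =  2 → C
  i=11: T-E = 15 → P
  i=12: N-N =  0 → A
  i=13: B-G = 21 → V
  i=14: C-A =  2 → C
  i=15: Q-B = 15 → P
  i=16: B-B =  0 → A
  i=17: U-Z = 21 → V
  i=18: I-G =  2 → C
  shifts repeat with period 4: AVCP

AVCP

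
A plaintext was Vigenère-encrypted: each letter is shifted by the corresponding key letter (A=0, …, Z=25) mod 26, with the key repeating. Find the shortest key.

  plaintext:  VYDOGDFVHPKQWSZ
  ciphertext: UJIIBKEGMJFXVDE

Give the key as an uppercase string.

  i= 0: U-V = 25 → Z
  i= 1: J-Y = 11 → L
  i= 2: I-D =  5 → F
  i= 3: I-O = 20 → U
  i= 4: B-G = 21 → V
  i= 5: K-D =  7 → H
  i= 6: E-F = 25 → Z
  i= 7: G-V = 11 → L
  i= 8: M-H =  5 → F
  i= 9: J-P = 20 → U
  i=10: F-K = 21 → V
  i=11: X-Q =  7 → H
  i=12: V-W = 25 → Z
  i=13: D-S = 11 → L
  i=14: E-Z =  5 → F
  shifts repeat with period 6: ZLFUVH

ZLFUVH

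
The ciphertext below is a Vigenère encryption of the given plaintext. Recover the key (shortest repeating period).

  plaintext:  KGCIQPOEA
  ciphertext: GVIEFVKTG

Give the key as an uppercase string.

  i= 0: G-K = 22 → W
  i= 1: V-G = 15 → P
  i= 2: I-C =  6 → G
  i= 3: E-I = 22 → W
  i= 4: F-Q = 15 → P
  i= 5: V-P =  6 → G
  i= 6: K-O = 22 → W
  i= 7: T-E = 15 → P
  i= 8: G-A =  6 → G
  shifts repeat with period 3: WPG

WPG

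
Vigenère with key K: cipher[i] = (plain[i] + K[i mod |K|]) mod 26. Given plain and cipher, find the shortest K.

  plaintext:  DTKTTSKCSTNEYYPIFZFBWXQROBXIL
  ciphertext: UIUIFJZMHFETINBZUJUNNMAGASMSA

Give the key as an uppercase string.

RPKPM

  i= 0: U-D = 17 → R
  i= 1: I-T = 15 → P
  i= 2: U-K = 10 → K
  i= 3: I-T = 15 → P
  i= 4: F-T = 12 → M
  i= 5: J-S = 17 → R
  i= 6: Z-K = 15 → P
  i= 7: M-C = 10 → K
  i= 8: H-S = 15 → P
  i= 9: F-T = 12 → M
  i=10: E-N = 17 → R
  i=11: T-E = 15 → P
  i=12: I-Y = 10 → K
  i=13: N-Y = 15 → P
  i=14: B-P = 12 → M
  i=15: Z-I = 17 → R
  i=16: U-F = 15 → P
  i=17: J-Z = 10 → K
  i=18: U-F = 15 → P
  i=19: N-B = 12 → M
  i=20: N-W = 17 → R
  i=21: M-X = 15 → P
  i=22: A-Q = 10 → K
  i=23: G-R = 15 → P
  i=24: A-O = 12 → M
  i=25: S-B = 17 → R
  i=26: M-X = 15 → P
  i=27: S-I = 10 → K
  i=28: A-L = 15 → P
  shifts repeat with period 5: RPKPM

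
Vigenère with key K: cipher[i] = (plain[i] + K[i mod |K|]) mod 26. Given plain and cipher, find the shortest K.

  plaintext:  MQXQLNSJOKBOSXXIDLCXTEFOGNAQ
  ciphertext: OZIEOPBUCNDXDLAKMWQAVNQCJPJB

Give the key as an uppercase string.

  i= 0: O-M =  2 → C
  i= 1: Z-Q =  9 → J
  i= 2: I-X = 11 → L
  i= 3: E-Q = 14 → O
  i= 4: O-L =  3 → D
  i= 5: P-N =  2 → C
  i= 6: B-S =  9 → J
  i= 7: U-J = 11 → L
  i= 8: C-O = 14 → O
  i= 9: N-K =  3 → D
  i=10: D-B =  2 → C
  i=11: X-O =  9 → J
  i=12: D-S = 11 → L
  i=13: L-X = 14 → O
  i=14: A-X =  3 → D
  i=15: K-I =  2 → C
  i=16: M-D =  9 → J
  i=17: W-L = 11 → L
  i=18: Q-C = 14 → O
  i=19: A-X =  3 → D
  i=20: V-T =  2 → C
  i=21: N-E =  9 → J
  i=22: Q-F = 11 → L
  i=23: C-O = 14 → O
  i=24: J-G =  3 → D
  i=25: P-N =  2 → C
  i=26: J-A =  9 → J
  i=27: B-Q = 11 → L
  shifts repeat with period 5: CJLOD

CJLOD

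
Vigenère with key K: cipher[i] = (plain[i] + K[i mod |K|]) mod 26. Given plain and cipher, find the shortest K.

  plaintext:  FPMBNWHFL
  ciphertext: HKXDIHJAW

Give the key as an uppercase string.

  i= 0: H-F =  2 → C
  i= 1: K-P = 21 → V
  i= 2: X-M = 11 → L
  i= 3: D-B =  2 → C
  i= 4: I-N = 21 → V
  i= 5: H-W = 11 → L
  i= 6: J-H =  2 → C
  i= 7: A-F = 21 → V
  i= 8: W-L = 11 → L
  shifts repeat with period 3: CVL

CVL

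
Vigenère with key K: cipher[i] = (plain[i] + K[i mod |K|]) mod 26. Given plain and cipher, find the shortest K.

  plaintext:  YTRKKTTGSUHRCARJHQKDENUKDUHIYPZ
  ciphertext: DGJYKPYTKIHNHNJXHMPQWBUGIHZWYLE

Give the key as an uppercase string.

  i= 0: D-Y =  5 → F
  i= 1: G-T = 13 → N
  i= 2: J-R = 18 → S
  i= 3: Y-K = 14 → O
  i= 4: K-K =  0 → A
  i= 5: P-T = 22 → W
  i= 6: Y-T =  5 → F
  i= 7: T-G = 13 → N
  i= 8: K-S = 18 → S
  i= 9: I-U = 14 → O
  i=10: H-H =  0 → A
  i=11: N-R = 22 → W
  i=12: H-C =  5 → F
  i=13: N-A = 13 → N
  i=14: J-R = 18 → S
  i=15: X-J = 14 → O
  i=16: H-H =  0 → A
  i=17: M-Q = 22 → W
  i=18: P-K =  5 → F
  i=19: Q-D = 13 → N
  i=20: W-E = 18 → S
  i=21: B-N = 14 → O
  i=22: U-U =  0 → A
  i=23: G-K = 22 → W
  i=24: I-D =  5 → F
  i=25: H-U = 13 → N
  i=26: Z-H = 18 → S
  i=27: W-I = 14 → O
  i=28: Y-Y =  0 → A
  i=29: L-P = 22 → W
  i=30: E-Z =  5 → F
  shifts repeat with period 6: FNSOAW

FNSOAW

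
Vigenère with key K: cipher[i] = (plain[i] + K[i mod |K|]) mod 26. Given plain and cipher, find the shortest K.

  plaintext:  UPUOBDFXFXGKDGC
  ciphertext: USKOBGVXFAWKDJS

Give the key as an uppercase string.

ADQA

  i= 0: U-U =  0 → A
  i= 1: S-P =  3 → D
  i= 2: K-U = 16 → Q
  i= 3: O-O =  0 → A
  i= 4: B-B =  0 → A
  i= 5: G-D =  3 → D
  i= 6: V-F = 16 → Q
  i= 7: X-X =  0 → A
  i= 8: F-F =  0 → A
  i= 9: A-X =  3 → D
  i=10: W-G = 16 → Q
  i=11: K-K =  0 → A
  i=12: D-D =  0 → A
  i=13: J-G =  3 → D
  i=14: S-C = 16 → Q
  shifts repeat with period 4: ADQA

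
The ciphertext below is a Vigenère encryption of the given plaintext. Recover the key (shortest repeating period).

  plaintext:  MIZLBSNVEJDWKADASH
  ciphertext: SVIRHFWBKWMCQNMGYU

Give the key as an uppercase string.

GNJG

  i= 0: S-M =  6 → G
  i= 1: V-I = 13 → N
  i= 2: I-Z =  9 → J
  i= 3: R-L =  6 → G
  i= 4: H-B =  6 → G
  i= 5: F-S = 13 → N
  i= 6: W-N =  9 → J
  i= 7: B-V =  6 → G
  i= 8: K-E =  6 → G
  i= 9: W-J = 13 → N
  i=10: M-D =  9 → J
  i=11: C-W =  6 → G
  i=12: Q-K =  6 → G
  i=13: N-A = 13 → N
  i=14: M-D =  9 → J
  i=15: G-A =  6 → G
  i=16: Y-S =  6 → G
  i=17: U-H = 13 → N
  shifts repeat with period 4: GNJG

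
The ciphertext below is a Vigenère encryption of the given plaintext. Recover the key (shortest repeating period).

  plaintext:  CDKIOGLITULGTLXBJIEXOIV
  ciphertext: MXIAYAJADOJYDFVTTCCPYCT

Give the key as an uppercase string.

KUYS

  i= 0: M-C = 10 → K
  i= 1: X-D = 20 → U
  i= 2: I-K = 24 → Y
  i= 3: A-I = 18 → S
  i= 4: Y-O = 10 → K
  i= 5: A-G = 20 → U
  i= 6: J-L = 24 → Y
  i= 7: A-I = 18 → S
  i= 8: D-T = 10 → K
  i= 9: O-U = 20 → U
  i=10: J-L = 24 → Y
  i=11: Y-G = 18 → S
  i=12: D-T = 10 → K
  i=13: F-L = 20 → U
  i=14: V-X = 24 → Y
  i=15: T-B = 18 → S
  i=16: T-J = 10 → K
  i=17: C-I = 20 → U
  i=18: C-E = 24 → Y
  i=19: P-X = 18 → S
  i=20: Y-O = 10 → K
  i=21: C-I = 20 → U
  i=22: T-V = 24 → Y
  shifts repeat with period 4: KUYS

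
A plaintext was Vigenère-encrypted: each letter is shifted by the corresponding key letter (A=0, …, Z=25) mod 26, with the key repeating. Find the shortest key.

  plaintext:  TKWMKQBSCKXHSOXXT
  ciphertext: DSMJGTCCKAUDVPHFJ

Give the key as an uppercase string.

KIQXWDB

  i= 0: D-T = 10 → K
  i= 1: S-K =  8 → I
  i= 2: M-W = 16 → Q
  i= 3: J-M = 23 → X
  i= 4: G-K = 22 → W
  i= 5: T-Q =  3 → D
  i= 6: C-B =  1 → B
  i= 7: C-S = 10 → K
  i= 8: K-C =  8 → I
  i= 9: A-K = 16 → Q
  i=10: U-X = 23 → X
  i=11: D-H = 22 → W
  i=12: V-S =  3 → D
  i=13: P-O =  1 → B
  i=14: H-X = 10 → K
  i=15: F-X =  8 → I
  i=16: J-T = 16 → Q
  shifts repeat with period 7: KIQXWDB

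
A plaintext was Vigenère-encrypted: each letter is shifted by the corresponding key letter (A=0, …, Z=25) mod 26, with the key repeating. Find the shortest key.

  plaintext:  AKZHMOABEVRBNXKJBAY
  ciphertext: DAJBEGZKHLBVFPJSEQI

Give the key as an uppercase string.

DQKUSSZJ

  i= 0: D-A =  3 → D
  i= 1: A-K = 16 → Q
  i= 2: J-Z = 10 → K
  i= 3: B-H = 20 → U
  i= 4: E-M = 18 → S
  i= 5: G-O = 18 → S
  i= 6: Z-A = 25 → Z
  i= 7: K-B =  9 → J
  i= 8: H-E =  3 → D
  i= 9: L-V = 16 → Q
  i=10: B-R = 10 → K
  i=11: V-B = 20 → U
  i=12: F-N = 18 → S
  i=13: P-X = 18 → S
  i=14: J-K = 25 → Z
  i=15: S-J =  9 → J
  i=16: E-B =  3 → D
  i=17: Q-A = 16 → Q
  i=18: I-Y = 10 → K
  shifts repeat with period 8: DQKUSSZJ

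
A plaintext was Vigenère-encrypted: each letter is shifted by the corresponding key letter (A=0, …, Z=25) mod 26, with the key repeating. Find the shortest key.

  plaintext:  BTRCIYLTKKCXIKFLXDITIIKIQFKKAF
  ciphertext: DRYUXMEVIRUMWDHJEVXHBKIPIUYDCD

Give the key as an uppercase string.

CYHSPOT

  i= 0: D-B =  2 → C
  i= 1: R-T = 24 → Y
  i= 2: Y-R =  7 → H
  i= 3: U-C = 18 → S
  i= 4: X-I = 15 → P
  i= 5: M-Y = 14 → O
  i= 6: E-L = 19 → T
  i= 7: V-T =  2 → C
  i= 8: I-K = 24 → Y
  i= 9: R-K =  7 → H
  i=10: U-C = 18 → S
  i=11: M-X = 15 → P
  i=12: W-I = 14 → O
  i=13: D-K = 19 → T
  i=14: H-F =  2 → C
  i=15: J-L = 24 → Y
  i=16: E-X =  7 → H
  i=17: V-D = 18 → S
  i=18: X-I = 15 → P
  i=19: H-T = 14 → O
  i=20: B-I = 19 → T
  i=21: K-I =  2 → C
  i=22: I-K = 24 → Y
  i=23: P-I =  7 → H
  i=24: I-Q = 18 → S
  i=25: U-F = 15 → P
  i=26: Y-K = 14 → O
  i=27: D-K = 19 → T
  i=28: C-A =  2 → C
  i=29: D-F = 24 → Y
  shifts repeat with period 7: CYHSPOT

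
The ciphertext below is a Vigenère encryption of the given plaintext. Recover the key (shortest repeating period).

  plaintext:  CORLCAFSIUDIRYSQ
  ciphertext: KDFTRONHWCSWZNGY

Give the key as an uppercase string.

  i= 0: K-C =  8 → I
  i= 1: D-O = 15 → P
  i= 2: F-R = 14 → O
  i= 3: T-L =  8 → I
  i= 4: R-C = 15 → P
  i= 5: O-A = 14 → O
  i= 6: N-F =  8 → I
  i= 7: H-S = 15 → P
  i= 8: W-I = 14 → O
  i= 9: C-U =  8 → I
  i=10: S-D = 15 → P
  i=11: W-I = 14 → O
  i=12: Z-R =  8 → I
  i=13: N-Y = 15 → P
  i=14: G-S = 14 → O
  i=15: Y-Q =  8 → I
  shifts repeat with period 3: IPO

IPO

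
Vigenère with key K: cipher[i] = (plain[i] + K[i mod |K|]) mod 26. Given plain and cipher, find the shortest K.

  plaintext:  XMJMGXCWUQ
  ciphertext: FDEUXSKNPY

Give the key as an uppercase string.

  i= 0: F-X =  8 → I
  i= 1: D-M = 17 → R
  i= 2: E-J = 21 → V
  i= 3: U-M =  8 → I
  i= 4: X-G = 17 → R
  i= 5: S-X = 21 → V
  i= 6: K-C =  8 → I
  i= 7: N-W = 17 → R
  i= 8: P-U = 21 → V
  i= 9: Y-Q =  8 → I
  shifts repeat with period 3: IRV

IRV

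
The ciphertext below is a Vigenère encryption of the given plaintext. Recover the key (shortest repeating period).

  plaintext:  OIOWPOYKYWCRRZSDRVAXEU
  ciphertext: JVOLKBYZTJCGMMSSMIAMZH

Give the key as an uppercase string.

VNAP

  i= 0: J-O = 21 → V
  i= 1: V-I = 13 → N
  i= 2: O-O =  0 → A
  i= 3: L-W = 15 → P
  i= 4: K-P = 21 → V
  i= 5: B-O = 13 → N
  i= 6: Y-Y =  0 → A
  i= 7: Z-K = 15 → P
  i= 8: T-Y = 21 → V
  i= 9: J-W = 13 → N
  i=10: C-C =  0 → A
  i=11: G-R = 15 → P
  i=12: M-R = 21 → V
  i=13: M-Z = 13 → N
  i=14: S-S =  0 → A
  i=15: S-D = 15 → P
  i=16: M-R = 21 → V
  i=17: I-V = 13 → N
  i=18: A-A =  0 → A
  i=19: M-X = 15 → P
  i=20: Z-E = 21 → V
  i=21: H-U = 13 → N
  shifts repeat with period 4: VNAP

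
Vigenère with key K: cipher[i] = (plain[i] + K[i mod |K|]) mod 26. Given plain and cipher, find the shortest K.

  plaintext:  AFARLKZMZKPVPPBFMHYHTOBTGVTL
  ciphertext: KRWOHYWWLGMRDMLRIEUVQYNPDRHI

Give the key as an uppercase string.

  i= 0: K-A = 10 → K
  i= 1: R-F = 12 → M
  i= 2: W-A = 22 → W
  i= 3: O-R = 23 → X
  i= 4: H-L = 22 → W
  i= 5: Y-K = 14 → O
  i= 6: W-Z = 23 → X
  i= 7: W-M = 10 → K
  i= 8: L-Z = 12 → M
  i= 9: G-K = 22 → W
  i=10: M-P = 23 → X
  i=11: R-V = 22 → W
  i=12: D-P = 14 → O
  i=13: M-P = 23 → X
  i=14: L-B = 10 → K
  i=15: R-F = 12 → M
  i=16: I-M = 22 → W
  i=17: E-H = 23 → X
  i=18: U-Y = 22 → W
  i=19: V-H = 14 → O
  i=20: Q-T = 23 → X
  i=21: Y-O = 10 → K
  i=22: N-B = 12 → M
  i=23: P-T = 22 → W
  i=24: D-G = 23 → X
  i=25: R-V = 22 → W
  i=26: H-T = 14 → O
  i=27: I-L = 23 → X
  shifts repeat with period 7: KMWXWOX

KMWXWOX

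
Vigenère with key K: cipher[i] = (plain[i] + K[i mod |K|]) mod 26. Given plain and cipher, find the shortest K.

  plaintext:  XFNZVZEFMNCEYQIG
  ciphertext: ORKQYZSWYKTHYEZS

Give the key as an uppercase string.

RMXRDAO

  i= 0: O-X = 17 → R
  i= 1: R-F = 12 → M
  i= 2: K-N = 23 → X
  i= 3: Q-Z = 17 → R
  i= 4: Y-V =  3 → D
  i= 5: Z-Z =  0 → A
  i= 6: S-E = 14 → O
  i= 7: W-F = 17 → R
  i= 8: Y-M = 12 → M
  i= 9: K-N = 23 → X
  i=10: T-C = 17 → R
  i=11: H-E =  3 → D
  i=12: Y-Y =  0 → A
  i=13: E-Q = 14 → O
  i=14: Z-I = 17 → R
  i=15: S-G = 12 → M
  shifts repeat with period 7: RMXRDAO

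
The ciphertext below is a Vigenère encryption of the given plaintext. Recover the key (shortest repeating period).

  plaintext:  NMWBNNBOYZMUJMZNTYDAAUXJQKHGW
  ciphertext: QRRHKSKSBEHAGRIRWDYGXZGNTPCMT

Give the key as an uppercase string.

  i= 0: Q-N =  3 → D
  i= 1: R-M =  5 → F
  i= 2: R-W = 21 → V
  i= 3: H-B =  6 → G
  i= 4: K-N = 23 → X
  i= 5: S-N =  5 → F
  i= 6: K-B =  9 → J
  i= 7: S-O =  4 → E
  i= 8: B-Y =  3 → D
  i= 9: E-Z =  5 → F
  i=10: H-M = 21 → V
  i=11: A-U =  6 → G
  i=12: G-J = 23 → X
  i=13: R-M =  5 → F
  i=14: I-Z =  9 → J
  i=15: R-N =  4 → E
  i=16: W-T =  3 → D
  i=17: D-Y =  5 → F
  i=18: Y-D = 21 → V
  i=19: G-A =  6 → G
  i=20: X-A = 23 → X
  i=21: Z-U =  5 → F
  i=22: G-X =  9 → J
  i=23: N-J =  4 → E
  i=24: T-Q =  3 → D
  i=25: P-K =  5 → F
  i=26: C-H = 21 → V
  i=27: M-G =  6 → G
  i=28: T-W = 23 → X
  shifts repeat with period 8: DFVGXFJE

DFVGXFJE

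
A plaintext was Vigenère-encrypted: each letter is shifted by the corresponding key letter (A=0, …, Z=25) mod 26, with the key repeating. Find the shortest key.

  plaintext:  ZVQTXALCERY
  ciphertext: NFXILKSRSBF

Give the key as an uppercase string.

OKHP

  i= 0: N-Z = 14 → O
  i= 1: F-V = 10 → K
  i= 2: X-Q =  7 → H
  i= 3: I-T = 15 → P
  i= 4: L-X = 14 → O
  i= 5: K-A = 10 → K
  i= 6: S-L =  7 → H
  i= 7: R-C = 15 → P
  i= 8: S-E = 14 → O
  i= 9: B-R = 10 → K
  i=10: F-Y =  7 → H
  shifts repeat with period 4: OKHP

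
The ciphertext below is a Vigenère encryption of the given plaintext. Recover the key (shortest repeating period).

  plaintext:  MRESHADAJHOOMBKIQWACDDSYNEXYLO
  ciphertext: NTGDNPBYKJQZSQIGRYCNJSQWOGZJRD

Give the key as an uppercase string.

BCCLGPYY

  i= 0: N-M =  1 → B
  i= 1: T-R =  2 → C
  i= 2: G-E =  2 → C
  i= 3: D-S = 11 → L
  i= 4: N-H =  6 → G
  i= 5: P-A = 15 → P
  i= 6: B-D = 24 → Y
  i= 7: Y-A = 24 → Y
  i= 8: K-J =  1 → B
  i= 9: J-H =  2 → C
  i=10: Q-O =  2 → C
  i=11: Z-O = 11 → L
  i=12: S-M =  6 → G
  i=13: Q-B = 15 → P
  i=14: I-K = 24 → Y
  i=15: G-I = 24 → Y
  i=16: R-Q =  1 → B
  i=17: Y-W =  2 → C
  i=18: C-A =  2 → C
  i=19: N-C = 11 → L
  i=20: J-D =  6 → G
  i=21: S-D = 15 → P
  i=22: Q-S = 24 → Y
  i=23: W-Y = 24 → Y
  i=24: O-N =  1 → B
  i=25: G-E =  2 → C
  i=26: Z-X =  2 → C
  i=27: J-Y = 11 → L
  i=28: R-L =  6 → G
  i=29: D-O = 15 → P
  shifts repeat with period 8: BCCLGPYY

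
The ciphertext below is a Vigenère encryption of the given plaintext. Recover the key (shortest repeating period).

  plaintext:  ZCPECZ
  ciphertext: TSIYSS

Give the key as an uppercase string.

UQT

  i= 0: T-Z = 20 → U
  i= 1: S-C = 16 → Q
  i= 2: I-P = 19 → T
  i= 3: Y-E = 20 → U
  i= 4: S-C = 16 → Q
  i= 5: S-Z = 19 → T
  shifts repeat with period 3: UQT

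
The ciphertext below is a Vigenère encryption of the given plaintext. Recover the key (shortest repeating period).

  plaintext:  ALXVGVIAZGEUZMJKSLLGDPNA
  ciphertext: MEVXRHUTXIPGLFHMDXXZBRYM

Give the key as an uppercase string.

  i= 0: M-A = 12 → M
  i= 1: E-L = 19 → T
  i= 2: V-X = 24 → Y
  i= 3: X-V =  2 → C
  i= 4: R-G = 11 → L
  i= 5: H-V = 12 → M
  i= 6: U-I = 12 → M
  i= 7: T-A = 19 → T
  i= 8: X-Z = 24 → Y
  i= 9: I-G =  2 → C
  i=10: P-E = 11 → L
  i=11: G-U = 12 → M
  i=12: L-Z = 12 → M
  i=13: F-M = 19 → T
  i=14: H-J = 24 → Y
  i=15: M-K =  2 → C
  i=16: D-S = 11 → L
  i=17: X-L = 12 → M
  i=18: X-L = 12 → M
  i=19: Z-G = 19 → T
  i=20: B-D = 24 → Y
  i=21: R-P =  2 → C
  i=22: Y-N = 11 → L
  i=23: M-A = 12 → M
  shifts repeat with period 6: MTYCLM

MTYCLM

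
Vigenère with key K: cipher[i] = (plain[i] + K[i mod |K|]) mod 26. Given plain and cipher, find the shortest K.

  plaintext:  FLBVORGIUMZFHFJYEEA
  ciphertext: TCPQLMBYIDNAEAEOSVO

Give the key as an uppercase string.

  i= 0: T-F = 14 → O
  i= 1: C-L = 17 → R
  i= 2: P-B = 14 → O
  i= 3: Q-V = 21 → V
  i= 4: L-O = 23 → X
  i= 5: M-R = 21 → V
  i= 6: B-G = 21 → V
  i= 7: Y-I = 16 → Q
  i= 8: I-U = 14 → O
  i= 9: D-M = 17 → R
  i=10: N-Z = 14 → O
  i=11: A-F = 21 → V
  i=12: E-H = 23 → X
  i=13: A-F = 21 → V
  i=14: E-J = 21 → V
  i=15: O-Y = 16 → Q
  i=16: S-E = 14 → O
  i=17: V-E = 17 → R
  i=18: O-A = 14 → O
  shifts repeat with period 8: OROVXVVQ

OROVXVVQ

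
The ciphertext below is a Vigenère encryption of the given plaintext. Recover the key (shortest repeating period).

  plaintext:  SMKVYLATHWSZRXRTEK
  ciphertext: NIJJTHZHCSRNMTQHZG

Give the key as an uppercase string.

VWZO

  i= 0: N-S = 21 → V
  i= 1: I-M = 22 → W
  i= 2: J-K = 25 → Z
  i= 3: J-V = 14 → O
  i= 4: T-Y = 21 → V
  i= 5: H-L = 22 → W
  i= 6: Z-A = 25 → Z
  i= 7: H-T = 14 → O
  i= 8: C-H = 21 → V
  i= 9: S-W = 22 → W
  i=10: R-S = 25 → Z
  i=11: N-Z = 14 → O
  i=12: M-R = 21 → V
  i=13: T-X = 22 → W
  i=14: Q-R = 25 → Z
  i=15: H-T = 14 → O
  i=16: Z-E = 21 → V
  i=17: G-K = 22 → W
  shifts repeat with period 4: VWZO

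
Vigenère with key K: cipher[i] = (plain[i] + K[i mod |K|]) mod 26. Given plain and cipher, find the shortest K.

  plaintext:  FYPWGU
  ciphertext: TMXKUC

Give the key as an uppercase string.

  i= 0: T-F = 14 → O
  i= 1: M-Y = 14 → O
  i= 2: X-P =  8 → I
  i= 3: K-W = 14 → O
  i= 4: U-G = 14 → O
  i= 5: C-U =  8 → I
  shifts repeat with period 3: OOI

OOI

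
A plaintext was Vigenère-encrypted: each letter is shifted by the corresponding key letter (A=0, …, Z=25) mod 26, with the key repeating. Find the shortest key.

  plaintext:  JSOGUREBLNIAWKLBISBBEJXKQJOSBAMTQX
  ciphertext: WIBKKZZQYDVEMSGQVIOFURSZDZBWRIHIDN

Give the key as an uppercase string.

NQNEQIVP

  i= 0: W-J = 13 → N
  i= 1: I-S = 16 → Q
  i= 2: B-O = 13 → N
  i= 3: K-G =  4 → E
  i= 4: K-U = 16 → Q
  i= 5: Z-R =  8 → I
  i= 6: Z-E = 21 → V
  i= 7: Q-B = 15 → P
  i= 8: Y-L = 13 → N
  i= 9: D-N = 16 → Q
  i=10: V-I = 13 → N
  i=11: E-A =  4 → E
  i=12: M-W = 16 → Q
  i=13: S-K =  8 → I
  i=14: G-L = 21 → V
  i=15: Q-B = 15 → P
  i=16: V-I = 13 → N
  i=17: I-S = 16 → Q
  i=18: O-B = 13 → N
  i=19: F-B =  4 → E
  i=20: U-E = 16 → Q
  i=21: R-J =  8 → I
  i=22: S-X = 21 → V
  i=23: Z-K = 15 → P
  i=24: D-Q = 13 → N
  i=25: Z-J = 16 → Q
  i=26: B-O = 13 → N
  i=27: W-S =  4 → E
  i=28: R-B = 16 → Q
  i=29: I-A =  8 → I
  i=30: H-M = 21 → V
  i=31: I-T = 15 → P
  i=32: D-Q = 13 → N
  i=33: N-X = 16 → Q
  shifts repeat with period 8: NQNEQIVP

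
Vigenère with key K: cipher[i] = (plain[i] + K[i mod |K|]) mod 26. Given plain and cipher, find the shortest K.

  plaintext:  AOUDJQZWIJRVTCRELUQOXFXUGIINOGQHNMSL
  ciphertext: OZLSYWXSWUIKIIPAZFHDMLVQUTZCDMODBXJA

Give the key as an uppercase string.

OLRPPGYW

  i= 0: O-A = 14 → O
  i= 1: Z-O = 11 → L
  i= 2: L-U = 17 → R
  i= 3: S-D = 15 → P
  i= 4: Y-J = 15 → P
  i= 5: W-Q =  6 → G
  i= 6: X-Z = 24 → Y
  i= 7: S-W = 22 → W
  i= 8: W-I = 14 → O
  i= 9: U-J = 11 → L
  i=10: I-R = 17 → R
  i=11: K-V = 15 → P
  i=12: I-T = 15 → P
  i=13: I-C =  6 → G
  i=14: P-R = 24 → Y
  i=15: A-E = 22 → W
  i=16: Z-L = 14 → O
  i=17: F-U = 11 → L
  i=18: H-Q = 17 → R
  i=19: D-O = 15 → P
  i=20: M-X = 15 → P
  i=21: L-F =  6 → G
  i=22: V-X = 24 → Y
  i=23: Q-U = 22 → W
  i=24: U-G = 14 → O
  i=25: T-I = 11 → L
  i=26: Z-I = 17 → R
  i=27: C-N = 15 → P
  i=28: D-O = 15 → P
  i=29: M-G =  6 → G
  i=30: O-Q = 24 → Y
  i=31: D-H = 22 → W
  i=32: B-N = 14 → O
  i=33: X-M = 11 → L
  i=34: J-S = 17 → R
  i=35: A-L = 15 → P
  shifts repeat with period 8: OLRPPGYW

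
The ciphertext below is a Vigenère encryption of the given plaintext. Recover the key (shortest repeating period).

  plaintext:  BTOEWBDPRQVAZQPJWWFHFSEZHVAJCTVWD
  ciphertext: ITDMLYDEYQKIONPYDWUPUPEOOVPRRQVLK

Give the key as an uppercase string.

HAPIPXAP

  i= 0: I-B =  7 → H
  i= 1: T-T =  0 → A
  i= 2: D-O = 15 → P
  i= 3: M-E =  8 → I
  i= 4: L-W = 15 → P
  i= 5: Y-B = 23 → X
  i= 6: D-D =  0 → A
  i= 7: E-P = 15 → P
  i= 8: Y-R =  7 → H
  i= 9: Q-Q =  0 → A
  i=10: K-V = 15 → P
  i=11: I-A =  8 → I
  i=12: O-Z = 15 → P
  i=13: N-Q = 23 → X
  i=14: P-P =  0 → A
  i=15: Y-J = 15 → P
  i=16: D-W =  7 → H
  i=17: W-W =  0 → A
  i=18: U-F = 15 → P
  i=19: P-H =  8 → I
  i=20: U-F = 15 → P
  i=21: P-S = 23 → X
  i=22: E-E =  0 → A
  i=23: O-Z = 15 → P
  i=24: O-H =  7 → H
  i=25: V-V =  0 → A
  i=26: P-A = 15 → P
  i=27: R-J =  8 → I
  i=28: R-C = 15 → P
  i=29: Q-T = 23 → X
  i=30: V-V =  0 → A
  i=31: L-W = 15 → P
  i=32: K-D =  7 → H
  shifts repeat with period 8: HAPIPXAP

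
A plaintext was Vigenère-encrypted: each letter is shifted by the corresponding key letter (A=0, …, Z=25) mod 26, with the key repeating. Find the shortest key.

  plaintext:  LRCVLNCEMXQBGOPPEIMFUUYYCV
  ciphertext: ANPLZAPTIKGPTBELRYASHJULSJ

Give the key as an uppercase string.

  i= 0: A-L = 15 → P
  i= 1: N-R = 22 → W
  i= 2: P-C = 13 → N
  i= 3: L-V = 16 → Q
  i= 4: Z-L = 14 → O
  i= 5: A-N = 13 → N
  i= 6: P-C = 13 → N
  i= 7: T-E = 15 → P
  i= 8: I-M = 22 → W
  i= 9: K-X = 13 → N
  i=10: G-Q = 16 → Q
  i=11: P-B = 14 → O
  i=12: T-G = 13 → N
  i=13: B-O = 13 → N
  i=14: E-P = 15 → P
  i=15: L-P = 22 → W
  i=16: R-E = 13 → N
  i=17: Y-I = 16 → Q
  i=18: A-M = 14 → O
  i=19: S-F = 13 → N
  i=20: H-U = 13 → N
  i=21: J-U = 15 → P
  i=22: U-Y = 22 → W
  i=23: L-Y = 13 → N
  i=24: S-C = 16 → Q
  i=25: J-V = 14 → O
  shifts repeat with period 7: PWNQONN

PWNQONN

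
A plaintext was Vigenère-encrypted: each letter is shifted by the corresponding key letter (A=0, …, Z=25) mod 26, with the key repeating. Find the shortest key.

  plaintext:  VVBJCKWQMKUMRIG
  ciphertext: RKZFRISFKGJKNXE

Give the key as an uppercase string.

WPY

  i= 0: R-V = 22 → W
  i= 1: K-V = 15 → P
  i= 2: Z-B = 24 → Y
  i= 3: F-J = 22 → W
  i= 4: R-C = 15 → P
  i= 5: I-K = 24 → Y
  i= 6: S-W = 22 → W
  i= 7: F-Q = 15 → P
  i= 8: K-M = 24 → Y
  i= 9: G-K = 22 → W
  i=10: J-U = 15 → P
  i=11: K-M = 24 → Y
  i=12: N-R = 22 → W
  i=13: X-I = 15 → P
  i=14: E-G = 24 → Y
  shifts repeat with period 3: WPY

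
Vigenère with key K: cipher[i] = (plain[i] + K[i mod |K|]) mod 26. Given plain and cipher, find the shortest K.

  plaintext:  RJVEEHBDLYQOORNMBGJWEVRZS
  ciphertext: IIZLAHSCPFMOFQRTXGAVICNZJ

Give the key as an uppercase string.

RZEHWA

  i= 0: I-R = 17 → R
  i= 1: I-J = 25 → Z
  i= 2: Z-V =  4 → E
  i= 3: L-E =  7 → H
  i= 4: A-E = 22 → W
  i= 5: H-H =  0 → A
  i= 6: S-B = 17 → R
  i= 7: C-D = 25 → Z
  i= 8: P-L =  4 → E
  i= 9: F-Y =  7 → H
  i=10: M-Q = 22 → W
  i=11: O-O =  0 → A
  i=12: F-O = 17 → R
  i=13: Q-R = 25 → Z
  i=14: R-N =  4 → E
  i=15: T-M =  7 → H
  i=16: X-B = 22 → W
  i=17: G-G =  0 → A
  i=18: A-J = 17 → R
  i=19: V-W = 25 → Z
  i=20: I-E =  4 → E
  i=21: C-V =  7 → H
  i=22: N-R = 22 → W
  i=23: Z-Z =  0 → A
  i=24: J-S = 17 → R
  shifts repeat with period 6: RZEHWA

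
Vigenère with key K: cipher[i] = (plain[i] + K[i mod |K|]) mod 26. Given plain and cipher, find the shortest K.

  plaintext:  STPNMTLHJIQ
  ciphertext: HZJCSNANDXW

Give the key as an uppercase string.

PGU

  i= 0: H-S = 15 → P
  i= 1: Z-T =  6 → G
  i= 2: J-P = 20 → U
  i= 3: C-N = 15 → P
  i= 4: S-M =  6 → G
  i= 5: N-T = 20 → U
  i= 6: A-L = 15 → P
  i= 7: N-H =  6 → G
  i= 8: D-J = 20 → U
  i= 9: X-I = 15 → P
  i=10: W-Q =  6 → G
  shifts repeat with period 3: PGU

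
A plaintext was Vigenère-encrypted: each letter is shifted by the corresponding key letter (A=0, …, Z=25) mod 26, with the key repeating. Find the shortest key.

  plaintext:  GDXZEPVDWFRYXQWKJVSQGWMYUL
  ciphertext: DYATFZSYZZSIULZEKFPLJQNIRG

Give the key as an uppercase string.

XVDUBK

  i= 0: D-G = 23 → X
  i= 1: Y-D = 21 → V
  i= 2: A-X =  3 → D
  i= 3: T-Z = 20 → U
  i= 4: F-E =  1 → B
  i= 5: Z-P = 10 → K
  i= 6: S-V = 23 → X
  i= 7: Y-D = 21 → V
  i= 8: Z-W =  3 → D
  i= 9: Z-F = 20 → U
  i=10: S-R =  1 → B
  i=11: I-Y = 10 → K
  i=12: U-X = 23 → X
  i=13: L-Q = 21 → V
  i=14: Z-W =  3 → D
  i=15: E-K = 20 → U
  i=16: K-J =  1 → B
  i=17: F-V = 10 → K
  i=18: P-S = 23 → X
  i=19: L-Q = 21 → V
  i=20: J-G =  3 → D
  i=21: Q-W = 20 → U
  i=22: N-M =  1 → B
  i=23: I-Y = 10 → K
  i=24: R-U = 23 → X
  i=25: G-L = 21 → V
  shifts repeat with period 6: XVDUBK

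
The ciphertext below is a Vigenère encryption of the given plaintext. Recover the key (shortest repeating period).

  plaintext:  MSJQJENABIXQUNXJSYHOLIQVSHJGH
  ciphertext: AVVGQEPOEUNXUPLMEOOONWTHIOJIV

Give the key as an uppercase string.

  i= 0: A-M = 14 → O
  i= 1: V-S =  3 → D
  i= 2: V-J = 12 → M
  i= 3: G-Q = 16 → Q
  i= 4: Q-J =  7 → H
  i= 5: E-E =  0 → A
  i= 6: P-N =  2 → C
  i= 7: O-A = 14 → O
  i= 8: E-B =  3 → D
  i= 9: U-I = 12 → M
  i=10: N-X = 16 → Q
  i=11: X-Q =  7 → H
  i=12: U-U =  0 → A
  i=13: P-N =  2 → C
  i=14: L-X = 14 → O
  i=15: M-J =  3 → D
  i=16: E-S = 12 → M
  i=17: O-Y = 16 → Q
  i=18: O-H =  7 → H
  i=19: O-O =  0 → A
  i=20: N-L =  2 → C
  i=21: W-I = 14 → O
  i=22: T-Q =  3 → D
  i=23: H-V = 12 → M
  i=24: I-S = 16 → Q
  i=25: O-H =  7 → H
  i=26: J-J =  0 → A
  i=27: I-G =  2 → C
  i=28: V-H = 14 → O
  shifts repeat with period 7: ODMQHAC

ODMQHAC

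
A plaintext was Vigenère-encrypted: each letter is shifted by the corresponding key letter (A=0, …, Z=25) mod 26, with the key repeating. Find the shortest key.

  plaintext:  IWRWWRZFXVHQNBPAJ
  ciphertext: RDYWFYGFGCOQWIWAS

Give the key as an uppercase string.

  i= 0: R-I =  9 → J
  i= 1: D-W =  7 → H
  i= 2: Y-R =  7 → H
  i= 3: W-W =  0 → A
  i= 4: F-W =  9 → J
  i= 5: Y-R =  7 → H
  i= 6: G-Z =  7 → H
  i= 7: F-F =  0 → A
  i= 8: G-X =  9 → J
  i= 9: C-V =  7 → H
  i=10: O-H =  7 → H
  i=11: Q-Q =  0 → A
  i=12: W-N =  9 → J
  i=13: I-B =  7 → H
  i=14: W-P =  7 → H
  i=15: A-A =  0 → A
  i=16: S-J =  9 → J
  shifts repeat with period 4: JHHA

JHHA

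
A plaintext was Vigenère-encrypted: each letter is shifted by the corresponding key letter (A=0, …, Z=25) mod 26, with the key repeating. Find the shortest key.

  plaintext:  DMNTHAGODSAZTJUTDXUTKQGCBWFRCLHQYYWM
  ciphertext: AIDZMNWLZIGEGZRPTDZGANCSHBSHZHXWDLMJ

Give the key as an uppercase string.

  i= 0: A-D = 23 → X
  i= 1: I-M = 22 → W
  i= 2: D-N = 16 → Q
  i= 3: Z-T =  6 → G
  i= 4: M-H =  5 → F
  i= 5: N-A = 13 → N
  i= 6: W-G = 16 → Q
  i= 7: L-O = 23 → X
  i= 8: Z-D = 22 → W
  i= 9: I-S = 16 → Q
  i=10: G-A =  6 → G
  i=11: E-Z =  5 → F
  i=12: G-T = 13 → N
  i=13: Z-J = 16 → Q
  i=14: R-U = 23 → X
  i=15: P-T = 22 → W
  i=16: T-D = 16 → Q
  i=17: D-X =  6 → G
  i=18: Z-U =  5 → F
  i=19: G-T = 13 → N
  i=20: A-K = 16 → Q
  i=21: N-Q = 23 → X
  i=22: C-G = 22 → W
  i=23: S-C = 16 → Q
  i=24: H-B =  6 → G
  i=25: B-W =  5 → F
  i=26: S-F = 13 → N
  i=27: H-R = 16 → Q
  i=28: Z-C = 23 → X
  i=29: H-L = 22 → W
  i=30: X-H = 16 → Q
  i=31: W-Q =  6 → G
  i=32: D-Y =  5 → F
  i=33: L-Y = 13 → N
  i=34: M-W = 16 → Q
  i=35: J-M = 23 → X
  shifts repeat with period 7: XWQGFNQ

XWQGFNQ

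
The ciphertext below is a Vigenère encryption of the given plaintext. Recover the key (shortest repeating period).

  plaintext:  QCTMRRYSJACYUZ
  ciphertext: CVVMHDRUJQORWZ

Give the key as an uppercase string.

  i= 0: C-Q = 12 → M
  i= 1: V-C = 19 → T
  i= 2: V-T =  2 → C
  i= 3: M-M =  0 → A
  i= 4: H-R = 16 → Q
  i= 5: D-R = 12 → M
  i= 6: R-Y = 19 → T
  i= 7: U-S =  2 → C
  i= 8: J-J =  0 → A
  i= 9: Q-A = 16 → Q
  i=10: O-C = 12 → M
  i=11: R-Y = 19 → T
  i=12: W-U =  2 → C
  i=13: Z-Z =  0 → A
  shifts repeat with period 5: MTCAQ

MTCAQ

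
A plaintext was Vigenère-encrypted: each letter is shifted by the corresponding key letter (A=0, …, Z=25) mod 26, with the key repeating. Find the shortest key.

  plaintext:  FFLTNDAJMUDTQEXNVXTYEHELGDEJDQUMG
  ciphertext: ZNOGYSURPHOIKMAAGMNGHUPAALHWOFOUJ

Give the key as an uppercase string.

UIDNLP

  i= 0: Z-F = 20 → U
  i= 1: N-F =  8 → I
  i= 2: O-L =  3 → D
  i= 3: G-T = 13 → N
  i= 4: Y-N = 11 → L
  i= 5: S-D = 15 → P
  i= 6: U-A = 20 → U
  i= 7: R-J =  8 → I
  i= 8: P-M =  3 → D
  i= 9: H-U = 13 → N
  i=10: O-D = 11 → L
  i=11: I-T = 15 → P
  i=12: K-Q = 20 → U
  i=13: M-E =  8 → I
  i=14: A-X =  3 → D
  i=15: A-N = 13 → N
  i=16: G-V = 11 → L
  i=17: M-X = 15 → P
  i=18: N-T = 20 → U
  i=19: G-Y =  8 → I
  i=20: H-E =  3 → D
  i=21: U-H = 13 → N
  i=22: P-E = 11 → L
  i=23: A-L = 15 → P
  i=24: A-G = 20 → U
  i=25: L-D =  8 → I
  i=26: H-E =  3 → D
  i=27: W-J = 13 → N
  i=28: O-D = 11 → L
  i=29: F-Q = 15 → P
  i=30: O-U = 20 → U
  i=31: U-M =  8 → I
  i=32: J-G =  3 → D
  shifts repeat with period 6: UIDNLP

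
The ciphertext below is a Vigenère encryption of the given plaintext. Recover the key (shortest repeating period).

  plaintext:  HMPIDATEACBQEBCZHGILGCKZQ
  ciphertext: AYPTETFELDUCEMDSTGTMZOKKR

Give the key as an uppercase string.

  i= 0: A-H = 19 → T
  i= 1: Y-M = 12 → M
  i= 2: P-P =  0 → A
  i= 3: T-I = 11 → L
  i= 4: E-D =  1 → B
  i= 5: T-A = 19 → T
  i= 6: F-T = 12 → M
  i= 7: E-E =  0 → A
  i= 8: L-A = 11 → L
  i= 9: D-C =  1 → B
  i=10: U-B = 19 → T
  i=11: C-Q = 12 → M
  i=12: E-E =  0 → A
  i=13: M-B = 11 → L
  i=14: D-C =  1 → B
  i=15: S-Z = 19 → T
  i=16: T-H = 12 → M
  i=17: G-G =  0 → A
  i=18: T-I = 11 → L
  i=19: M-L =  1 → B
  i=20: Z-G = 19 → T
  i=21: O-C = 12 → M
  i=22: K-K =  0 → A
  i=23: K-Z = 11 → L
  i=24: R-Q =  1 → B
  shifts repeat with period 5: TMALB

TMALB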